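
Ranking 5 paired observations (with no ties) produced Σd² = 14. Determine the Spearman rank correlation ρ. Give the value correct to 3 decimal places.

ρ = 1 − 6Σd² / [n(n²−1)] = 1 − 6×14 / (5×24)
  = 1 − 84/120 = 1 − 0.7000 ≈ 0.300

0.300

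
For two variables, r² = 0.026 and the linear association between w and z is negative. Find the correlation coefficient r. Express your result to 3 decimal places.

|r| = √0.026 = 0.161
The association is negative, so r = −0.161.

-0.161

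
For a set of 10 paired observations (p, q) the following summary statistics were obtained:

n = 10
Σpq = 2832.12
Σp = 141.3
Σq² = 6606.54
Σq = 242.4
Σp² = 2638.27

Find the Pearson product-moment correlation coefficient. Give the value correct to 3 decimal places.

-0.866

r = (nΣpq − ΣpΣq) / √[(nΣp² − (Σp)²)(nΣq² − (Σq)²)]
Numerator: 10×2832.12 − 141.3×242.4 = -5929.92
Denominator: √[(26382.7 − 19965.69)(66065.4 − 58757.76)] = √[6417.01 × 7307.64] = 6847.8609
r = -5929.92 / 6847.8609 ≈ -0.866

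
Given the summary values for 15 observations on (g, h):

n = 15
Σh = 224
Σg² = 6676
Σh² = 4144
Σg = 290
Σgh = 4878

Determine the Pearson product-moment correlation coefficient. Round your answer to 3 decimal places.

0.592

r = (nΣgh − ΣgΣh) / √[(nΣg² − (Σg)²)(nΣh² − (Σh)²)]
Numerator: 15×4878 − 290×224 = 8210
Denominator: √[(100140 − 84100)(62160 − 50176)] = √[16040 × 11984] = 13864.4639
r = 8210 / 13864.4639 ≈ 0.592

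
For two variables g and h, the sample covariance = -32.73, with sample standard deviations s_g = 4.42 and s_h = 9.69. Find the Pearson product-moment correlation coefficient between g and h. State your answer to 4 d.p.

r = Cov(g,h) / (s_g · s_h) = -32.73 / (4.42 × 9.69)
  = -32.73 / 42.8298 ≈ -0.7642

-0.7642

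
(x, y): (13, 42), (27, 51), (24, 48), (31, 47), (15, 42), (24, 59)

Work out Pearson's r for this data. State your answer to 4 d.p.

n = 6, Σx = 134, Σy = 289, Σx² = 3236, Σy² = 14123, Σxy = 6578
nΣxy − ΣxΣy = 39468 − 38726 = 742
nΣx² − (Σx)² = 19416 − 17956 = 1460; nΣy² − (Σy)² = 84738 − 83521 = 1217
r = 742 / √(1460 × 1217) = 742 / 1332.9741 ≈ 0.5566

0.5566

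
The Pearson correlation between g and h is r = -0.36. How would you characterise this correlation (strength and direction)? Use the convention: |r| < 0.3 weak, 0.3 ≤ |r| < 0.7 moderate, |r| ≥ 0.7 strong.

moderate negative

r = -0.36 < 0 so the relationship is negative.
|r| = 0.36, which falls in the moderate range.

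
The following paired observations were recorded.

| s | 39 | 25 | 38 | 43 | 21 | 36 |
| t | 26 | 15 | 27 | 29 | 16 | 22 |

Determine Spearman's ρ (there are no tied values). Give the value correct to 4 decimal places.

0.8857

Rank s: 5, 2, 4, 6, 1, 3
Rank t: 4, 1, 5, 6, 2, 3
d = rank(s) − rank(t): 1, 1, -1, 0, -1, 0; Σd² = 4
ρ = 1 − 6Σd² / [n(n²−1)] = 1 − 6×4 / (6×35) = 1 − 24/210 ≈ 0.8857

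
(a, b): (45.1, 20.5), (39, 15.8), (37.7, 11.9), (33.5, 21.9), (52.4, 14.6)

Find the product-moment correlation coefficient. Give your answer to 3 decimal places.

-0.248

n = 5, Σa = 207.7, Σb = 84.7, Σa² = 8844.31, Σb² = 1504.27, Σab = 3488.07
nΣab − ΣaΣb = 17440.35 − 17592.19 = -151.84
nΣa² − (Σa)² = 44221.55 − 43139.29 = 1082.26; nΣb² − (Σb)² = 7521.35 − 7174.09 = 347.26
r = -151.84 / √(1082.26 × 347.26) = -151.84 / 613.0462 ≈ -0.248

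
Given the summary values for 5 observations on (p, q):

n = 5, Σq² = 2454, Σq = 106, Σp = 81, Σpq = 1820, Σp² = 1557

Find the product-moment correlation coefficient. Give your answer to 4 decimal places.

r = (nΣpq − ΣpΣq) / √[(nΣp² − (Σp)²)(nΣq² − (Σq)²)]
Numerator: 5×1820 − 81×106 = 514
Denominator: √[(7785 − 6561)(12270 − 11236)] = √[1224 × 1034] = 1124.9960
r = 514 / 1124.9960 ≈ 0.4569

0.4569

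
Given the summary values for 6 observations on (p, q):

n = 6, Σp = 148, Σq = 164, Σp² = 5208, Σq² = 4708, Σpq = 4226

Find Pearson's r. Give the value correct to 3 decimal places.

0.305

r = (nΣpq − ΣpΣq) / √[(nΣp² − (Σp)²)(nΣq² − (Σq)²)]
Numerator: 6×4226 − 148×164 = 1084
Denominator: √[(31248 − 21904)(28248 − 26896)] = √[9344 × 1352] = 3554.3056
r = 1084 / 3554.3056 ≈ 0.305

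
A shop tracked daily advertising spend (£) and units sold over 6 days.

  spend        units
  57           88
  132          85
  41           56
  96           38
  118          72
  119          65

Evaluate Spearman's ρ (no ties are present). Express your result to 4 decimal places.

0.2571

Rank spend: 2, 6, 1, 3, 4, 5
Rank units: 6, 5, 2, 1, 4, 3
d = rank(spend) − rank(units): -4, 1, -1, 2, 0, 2; Σd² = 26
ρ = 1 − 6Σd² / [n(n²−1)] = 1 − 6×26 / (6×35) = 1 − 156/210 ≈ 0.2571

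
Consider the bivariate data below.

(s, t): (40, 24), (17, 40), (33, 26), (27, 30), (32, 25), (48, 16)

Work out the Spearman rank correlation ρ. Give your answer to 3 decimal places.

-0.943

Rank s: 5, 1, 4, 2, 3, 6
Rank t: 2, 6, 4, 5, 3, 1
d = rank(s) − rank(t): 3, -5, 0, -3, 0, 5; Σd² = 68
ρ = 1 − 6Σd² / [n(n²−1)] = 1 − 6×68 / (6×35) = 1 − 408/210 ≈ -0.943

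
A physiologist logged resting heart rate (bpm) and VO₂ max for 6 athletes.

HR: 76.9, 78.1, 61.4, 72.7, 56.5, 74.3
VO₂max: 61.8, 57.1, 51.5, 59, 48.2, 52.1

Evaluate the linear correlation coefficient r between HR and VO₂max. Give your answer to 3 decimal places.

n = 6, Σx = 419.9, Σy = 329.7, Σx² = 29781.21, Σy² = 18250.55, Σxy = 23257.66
nΣxy − ΣxΣy = 139545.96 − 138441.03 = 1104.93
nΣx² − (Σx)² = 178687.26 − 176316.01 = 2371.25; nΣy² − (Σy)² = 109503.3 − 108702.09 = 801.21
r = 1104.93 / √(2371.25 × 801.21) = 1104.93 / 1378.3574 ≈ 0.802

0.802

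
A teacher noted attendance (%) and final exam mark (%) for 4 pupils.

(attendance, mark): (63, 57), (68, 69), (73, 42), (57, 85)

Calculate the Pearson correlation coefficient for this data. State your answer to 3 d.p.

-0.839

n = 4, Σx = 261, Σy = 253, Σx² = 17171, Σy² = 16999, Σxy = 16194
nΣxy − ΣxΣy = 64776 − 66033 = -1257
nΣx² − (Σx)² = 68684 − 68121 = 563; nΣy² − (Σy)² = 67996 − 64009 = 3987
r = -1257 / √(563 × 3987) = -1257 / 1498.2260 ≈ -0.839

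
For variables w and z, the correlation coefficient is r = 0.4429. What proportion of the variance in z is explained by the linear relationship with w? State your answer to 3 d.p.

r² = (0.4429)² = 0.196

0.196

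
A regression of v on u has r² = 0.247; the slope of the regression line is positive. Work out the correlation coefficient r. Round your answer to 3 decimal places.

0.497

|r| = √0.247 = 0.497
The association is positive, so r = 0.497.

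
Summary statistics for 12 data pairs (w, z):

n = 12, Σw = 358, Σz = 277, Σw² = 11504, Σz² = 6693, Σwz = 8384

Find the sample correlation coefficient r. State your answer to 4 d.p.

0.2422

r = (nΣwz − ΣwΣz) / √[(nΣw² − (Σw)²)(nΣz² − (Σz)²)]
Numerator: 12×8384 − 358×277 = 1442
Denominator: √[(138048 − 128164)(80316 − 76729)] = √[9884 × 3587] = 5954.3184
r = 1442 / 5954.3184 ≈ 0.2422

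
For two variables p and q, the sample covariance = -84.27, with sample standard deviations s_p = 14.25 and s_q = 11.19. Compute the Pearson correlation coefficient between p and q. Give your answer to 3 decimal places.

r = Cov(p,q) / (s_p · s_q) = -84.27 / (14.25 × 11.19)
  = -84.27 / 159.4575 ≈ -0.528

-0.528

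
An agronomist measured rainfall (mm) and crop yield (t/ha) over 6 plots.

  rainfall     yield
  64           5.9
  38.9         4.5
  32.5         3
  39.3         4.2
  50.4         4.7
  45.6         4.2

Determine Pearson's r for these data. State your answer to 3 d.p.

0.923

n = 6, Σx = 270.7, Σy = 26.5, Σx² = 12829.47, Σy² = 121.43, Σxy = 1243.61
nΣxy − ΣxΣy = 7461.66 − 7173.55 = 288.11
nΣx² − (Σx)² = 76976.82 − 73278.49 = 3698.33; nΣy² − (Σy)² = 728.58 − 702.25 = 26.33
r = 288.11 / √(3698.33 × 26.33) = 288.11 / 312.0529 ≈ 0.923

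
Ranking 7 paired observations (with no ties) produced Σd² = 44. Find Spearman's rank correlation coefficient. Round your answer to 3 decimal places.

0.214

ρ = 1 − 6Σd² / [n(n²−1)] = 1 − 6×44 / (7×48)
  = 1 − 264/336 = 1 − 0.7857 ≈ 0.214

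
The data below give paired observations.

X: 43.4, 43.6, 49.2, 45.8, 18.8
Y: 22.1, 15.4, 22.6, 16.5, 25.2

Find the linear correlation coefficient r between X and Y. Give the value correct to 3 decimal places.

n = 5, ΣX = 200.8, ΣY = 101.8, ΣX² = 8656.24, ΣY² = 2143.62, ΣXY = 3971.96
nΣXY − ΣXΣY = 19859.8 − 20441.44 = -581.64
nΣX² − (ΣX)² = 43281.2 − 40320.64 = 2960.56; nΣY² − (ΣY)² = 10718.1 − 10363.24 = 354.86
r = -581.64 / √(2960.56 × 354.86) = -581.64 / 1024.9802 ≈ -0.567

-0.567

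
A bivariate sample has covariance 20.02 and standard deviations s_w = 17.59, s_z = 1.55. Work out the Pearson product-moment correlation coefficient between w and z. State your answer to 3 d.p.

0.734

r = Cov(w,z) / (s_w · s_z) = 20.02 / (17.59 × 1.55)
  = 20.02 / 27.2645 ≈ 0.734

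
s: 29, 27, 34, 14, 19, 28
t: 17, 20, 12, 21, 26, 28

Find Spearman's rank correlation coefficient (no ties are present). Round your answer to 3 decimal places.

-0.600

Rank s: 5, 3, 6, 1, 2, 4
Rank t: 2, 3, 1, 4, 5, 6
d = rank(s) − rank(t): 3, 0, 5, -3, -3, -2; Σd² = 56
ρ = 1 − 6Σd² / [n(n²−1)] = 1 − 6×56 / (6×35) = 1 − 336/210 ≈ -0.600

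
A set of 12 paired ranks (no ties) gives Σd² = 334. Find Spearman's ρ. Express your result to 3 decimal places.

ρ = 1 − 6Σd² / [n(n²−1)] = 1 − 6×334 / (12×143)
  = 1 − 2004/1716 = 1 − 1.1678 ≈ -0.168

-0.168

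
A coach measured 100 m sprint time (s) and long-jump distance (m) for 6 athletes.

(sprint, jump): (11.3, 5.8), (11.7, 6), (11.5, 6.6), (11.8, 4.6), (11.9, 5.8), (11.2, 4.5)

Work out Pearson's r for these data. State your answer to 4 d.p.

0.1463

n = 6, Σx = 69.4, Σy = 33.3, Σx² = 803.12, Σy² = 188.25, Σxy = 385.34
nΣxy − ΣxΣy = 2312.04 − 2311.02 = 1.02
nΣx² − (Σx)² = 4818.72 − 4816.36 = 2.36; nΣy² − (Σy)² = 1129.5 − 1108.89 = 20.61
r = 1.02 / √(2.36 × 20.61) = 1.02 / 6.9742 ≈ 0.1463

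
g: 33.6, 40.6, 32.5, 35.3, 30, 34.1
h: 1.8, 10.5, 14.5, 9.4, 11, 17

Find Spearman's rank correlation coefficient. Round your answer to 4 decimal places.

-0.2571

Rank g: 3, 6, 2, 5, 1, 4
Rank h: 1, 3, 5, 2, 4, 6
d = rank(g) − rank(h): 2, 3, -3, 3, -3, -2; Σd² = 44
ρ = 1 − 6Σd² / [n(n²−1)] = 1 − 6×44 / (6×35) = 1 − 264/210 ≈ -0.2571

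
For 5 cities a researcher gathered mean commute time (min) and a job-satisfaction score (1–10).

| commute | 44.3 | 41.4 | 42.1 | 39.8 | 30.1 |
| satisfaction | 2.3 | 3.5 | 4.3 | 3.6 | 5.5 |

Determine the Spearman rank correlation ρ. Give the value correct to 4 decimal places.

Rank commute: 5, 3, 4, 2, 1
Rank satisfaction: 1, 2, 4, 3, 5
d = rank(commute) − rank(satisfaction): 4, 1, 0, -1, -4; Σd² = 34
ρ = 1 − 6Σd² / [n(n²−1)] = 1 − 6×34 / (5×24) = 1 − 204/120 ≈ -0.7000

-0.7000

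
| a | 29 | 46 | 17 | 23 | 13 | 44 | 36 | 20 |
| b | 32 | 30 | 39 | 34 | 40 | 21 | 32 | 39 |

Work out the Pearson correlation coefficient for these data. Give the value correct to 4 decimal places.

n = 8, Σa = 228, Σb = 267, Σa² = 7576, Σb² = 9187, Σab = 7129
nΣab − ΣaΣb = 57032 − 60876 = -3844
nΣa² − (Σa)² = 60608 − 51984 = 8624; nΣb² − (Σb)² = 73496 − 71289 = 2207
r = -3844 / √(8624 × 2207) = -3844 / 4362.7019 ≈ -0.8811

-0.8811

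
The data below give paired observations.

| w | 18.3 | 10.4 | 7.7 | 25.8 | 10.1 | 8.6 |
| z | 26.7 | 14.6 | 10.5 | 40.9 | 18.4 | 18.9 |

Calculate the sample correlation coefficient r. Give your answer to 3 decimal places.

0.964

n = 6, Σw = 80.9, Σz = 130, Σw² = 1343.95, Σz² = 3404.88, Σwz = 2124.9
nΣwz − ΣwΣz = 12749.4 − 10517 = 2232.4
nΣw² − (Σw)² = 8063.7 − 6544.81 = 1518.89; nΣz² − (Σz)² = 20429.28 − 16900 = 3529.28
r = 2232.4 / √(1518.89 × 3529.28) = 2232.4 / 2315.2944 ≈ 0.964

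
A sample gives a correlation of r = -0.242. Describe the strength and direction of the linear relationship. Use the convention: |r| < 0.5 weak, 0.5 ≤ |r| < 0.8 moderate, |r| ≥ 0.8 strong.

weak negative

r = -0.242 < 0 so the relationship is negative.
|r| = 0.242, which falls in the weak range.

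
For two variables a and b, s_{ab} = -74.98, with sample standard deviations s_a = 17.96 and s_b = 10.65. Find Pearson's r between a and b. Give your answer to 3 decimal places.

r = Cov(a,b) / (s_a · s_b) = -74.98 / (17.96 × 10.65)
  = -74.98 / 191.2740 ≈ -0.392

-0.392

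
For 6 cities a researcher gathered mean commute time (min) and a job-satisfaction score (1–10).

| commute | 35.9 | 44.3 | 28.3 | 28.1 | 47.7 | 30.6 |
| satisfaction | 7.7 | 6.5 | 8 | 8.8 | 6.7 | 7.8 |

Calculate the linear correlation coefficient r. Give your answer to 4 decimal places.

n = 6, Σx = 214.9, Σy = 45.5, Σx² = 8053.45, Σy² = 348.71, Σxy = 1596.33
nΣxy − ΣxΣy = 9577.98 − 9777.95 = -199.97
nΣx² − (Σx)² = 48320.7 − 46182.01 = 2138.69; nΣy² − (Σy)² = 2092.26 − 2070.25 = 22.01
r = -199.97 / √(2138.69 × 22.01) = -199.97 / 216.9621 ≈ -0.9217

-0.9217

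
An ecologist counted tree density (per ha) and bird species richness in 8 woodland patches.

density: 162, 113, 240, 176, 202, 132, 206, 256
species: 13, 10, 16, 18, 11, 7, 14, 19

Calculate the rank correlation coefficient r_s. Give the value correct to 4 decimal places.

0.7857

Rank density: 3, 1, 7, 4, 5, 2, 6, 8
Rank species: 4, 2, 6, 7, 3, 1, 5, 8
d = rank(density) − rank(species): -1, -1, 1, -3, 2, 1, 1, 0; Σd² = 18
ρ = 1 − 6Σd² / [n(n²−1)] = 1 − 6×18 / (8×63) = 1 − 108/504 ≈ 0.7857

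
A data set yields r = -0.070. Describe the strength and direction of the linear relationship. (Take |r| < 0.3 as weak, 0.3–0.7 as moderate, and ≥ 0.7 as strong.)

weak negative

r = -0.070 < 0 so the relationship is negative.
|r| = 0.070, which falls in the weak range.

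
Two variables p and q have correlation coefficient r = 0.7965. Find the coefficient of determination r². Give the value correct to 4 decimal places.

r² = (0.7965)² = 0.6344

0.6344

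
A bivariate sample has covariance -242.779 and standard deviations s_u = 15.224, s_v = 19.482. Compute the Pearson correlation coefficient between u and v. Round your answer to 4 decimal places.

r = Cov(u,v) / (s_u · s_v) = -242.779 / (15.224 × 19.482)
  = -242.779 / 296.5940 ≈ -0.8186

-0.8186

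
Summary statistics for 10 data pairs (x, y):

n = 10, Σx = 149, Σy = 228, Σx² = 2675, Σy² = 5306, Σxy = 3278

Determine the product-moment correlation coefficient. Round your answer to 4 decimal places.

r = (nΣxy − ΣxΣy) / √[(nΣx² − (Σx)²)(nΣy² − (Σy)²)]
Numerator: 10×3278 − 149×228 = -1192
Denominator: √[(26750 − 22201)(53060 − 51984)] = √[4549 × 1076] = 2212.4023
r = -1192 / 2212.4023 ≈ -0.5388

-0.5388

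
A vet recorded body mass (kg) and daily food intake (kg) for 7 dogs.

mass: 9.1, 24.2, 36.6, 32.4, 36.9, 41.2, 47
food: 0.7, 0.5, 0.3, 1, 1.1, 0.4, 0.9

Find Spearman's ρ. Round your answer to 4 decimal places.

0.0714

Rank mass: 1, 2, 4, 3, 5, 6, 7
Rank food: 4, 3, 1, 6, 7, 2, 5
d = rank(mass) − rank(food): -3, -1, 3, -3, -2, 4, 2; Σd² = 52
ρ = 1 − 6Σd² / [n(n²−1)] = 1 − 6×52 / (7×48) = 1 − 312/336 ≈ 0.0714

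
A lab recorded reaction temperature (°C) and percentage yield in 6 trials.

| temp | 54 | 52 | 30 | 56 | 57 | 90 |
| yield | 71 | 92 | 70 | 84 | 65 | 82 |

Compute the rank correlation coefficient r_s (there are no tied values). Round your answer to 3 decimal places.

Rank temp: 3, 2, 1, 4, 5, 6
Rank yield: 3, 6, 2, 5, 1, 4
d = rank(temp) − rank(yield): 0, -4, -1, -1, 4, 2; Σd² = 38
ρ = 1 − 6Σd² / [n(n²−1)] = 1 − 6×38 / (6×35) = 1 − 228/210 ≈ -0.086

-0.086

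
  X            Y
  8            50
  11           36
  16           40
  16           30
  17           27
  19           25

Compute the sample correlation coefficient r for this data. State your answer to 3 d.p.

-0.857

n = 6, ΣX = 87, ΣY = 208, ΣX² = 1347, ΣY² = 7650, ΣXY = 2850
nΣXY − ΣXΣY = 17100 − 18096 = -996
nΣX² − (ΣX)² = 8082 − 7569 = 513; nΣY² − (ΣY)² = 45900 − 43264 = 2636
r = -996 / √(513 × 2636) = -996 / 1162.8706 ≈ -0.857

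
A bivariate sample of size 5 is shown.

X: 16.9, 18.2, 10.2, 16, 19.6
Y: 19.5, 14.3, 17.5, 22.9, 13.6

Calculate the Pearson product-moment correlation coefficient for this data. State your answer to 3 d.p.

-0.350

n = 5, ΣX = 80.9, ΣY = 87.8, ΣX² = 1361.05, ΣY² = 1600.36, ΣXY = 1401.27
nΣXY − ΣXΣY = 7006.35 − 7103.02 = -96.67
nΣX² − (ΣX)² = 6805.25 − 6544.81 = 260.44; nΣY² − (ΣY)² = 8001.8 − 7708.84 = 292.96
r = -96.67 / √(260.44 × 292.96) = -96.67 / 276.2218 ≈ -0.350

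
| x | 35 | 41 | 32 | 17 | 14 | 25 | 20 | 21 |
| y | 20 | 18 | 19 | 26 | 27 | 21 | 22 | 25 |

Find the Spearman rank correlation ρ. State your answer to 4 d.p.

Rank x: 7, 8, 6, 2, 1, 5, 3, 4
Rank y: 3, 1, 2, 7, 8, 4, 5, 6
d = rank(x) − rank(y): 4, 7, 4, -5, -7, 1, -2, -2; Σd² = 164
ρ = 1 − 6Σd² / [n(n²−1)] = 1 − 6×164 / (8×63) = 1 − 984/504 ≈ -0.9524

-0.9524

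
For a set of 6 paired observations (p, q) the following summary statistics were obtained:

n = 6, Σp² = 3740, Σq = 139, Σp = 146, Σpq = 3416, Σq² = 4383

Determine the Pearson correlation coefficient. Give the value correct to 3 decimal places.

r = (nΣpq − ΣpΣq) / √[(nΣp² − (Σp)²)(nΣq² − (Σq)²)]
Numerator: 6×3416 − 146×139 = 202
Denominator: √[(22440 − 21316)(26298 − 19321)] = √[1124 × 6977] = 2800.3835
r = 202 / 2800.3835 ≈ 0.072

0.072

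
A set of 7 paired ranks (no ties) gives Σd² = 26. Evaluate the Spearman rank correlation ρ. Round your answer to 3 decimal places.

0.536

ρ = 1 − 6Σd² / [n(n²−1)] = 1 − 6×26 / (7×48)
  = 1 − 156/336 = 1 − 0.4643 ≈ 0.536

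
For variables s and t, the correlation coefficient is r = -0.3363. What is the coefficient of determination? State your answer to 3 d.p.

r² = (-0.3363)² = 0.113

0.113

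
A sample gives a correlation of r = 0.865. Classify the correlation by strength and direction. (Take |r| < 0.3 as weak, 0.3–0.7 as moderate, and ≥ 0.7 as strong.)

strong positive

r = 0.865 > 0 so the relationship is positive.
|r| = 0.865, which falls in the strong range.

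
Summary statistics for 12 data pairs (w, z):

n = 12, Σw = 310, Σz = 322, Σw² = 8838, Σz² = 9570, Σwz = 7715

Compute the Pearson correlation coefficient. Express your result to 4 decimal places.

-0.6870

r = (nΣwz − ΣwΣz) / √[(nΣw² − (Σw)²)(nΣz² − (Σz)²)]
Numerator: 12×7715 − 310×322 = -7240
Denominator: √[(106056 − 96100)(114840 − 103684)] = √[9956 × 11156] = 10538.9343
r = -7240 / 10538.9343 ≈ -0.6870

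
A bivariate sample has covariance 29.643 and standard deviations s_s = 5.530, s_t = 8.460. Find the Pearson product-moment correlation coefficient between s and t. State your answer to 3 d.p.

0.634

r = Cov(s,t) / (s_s · s_t) = 29.643 / (5.530 × 8.460)
  = 29.643 / 46.7838 ≈ 0.634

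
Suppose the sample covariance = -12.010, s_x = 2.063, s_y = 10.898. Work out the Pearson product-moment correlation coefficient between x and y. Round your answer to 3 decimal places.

r = Cov(x,y) / (s_x · s_y) = -12.010 / (2.063 × 10.898)
  = -12.010 / 22.4826 ≈ -0.534

-0.534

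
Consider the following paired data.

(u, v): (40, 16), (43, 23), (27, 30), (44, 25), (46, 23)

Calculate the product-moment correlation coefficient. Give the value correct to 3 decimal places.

n = 5, Σu = 200, Σv = 117, Σu² = 8230, Σv² = 2839, Σuv = 4597
nΣuv − ΣuΣv = 22985 − 23400 = -415
nΣu² − (Σu)² = 41150 − 40000 = 1150; nΣv² − (Σv)² = 14195 − 13689 = 506
r = -415 / √(1150 × 506) = -415 / 762.8237 ≈ -0.544

-0.544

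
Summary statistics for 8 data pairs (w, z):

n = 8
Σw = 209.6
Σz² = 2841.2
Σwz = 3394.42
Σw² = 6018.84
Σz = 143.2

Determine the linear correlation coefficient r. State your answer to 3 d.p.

-0.934

r = (nΣwz − ΣwΣz) / √[(nΣw² − (Σw)²)(nΣz² − (Σz)²)]
Numerator: 8×3394.42 − 209.6×143.2 = -2859.36
Denominator: √[(48150.72 − 43932.16)(22729.6 − 20506.24)] = √[4218.56 × 2223.36] = 3062.5769
r = -2859.36 / 3062.5769 ≈ -0.934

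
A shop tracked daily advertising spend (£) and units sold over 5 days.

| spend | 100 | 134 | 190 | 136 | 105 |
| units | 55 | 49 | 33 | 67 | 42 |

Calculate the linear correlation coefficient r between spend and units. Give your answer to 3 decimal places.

-0.466

n = 5, Σx = 665, Σy = 246, Σx² = 93577, Σy² = 12768, Σxy = 31858
nΣxy − ΣxΣy = 159290 − 163590 = -4300
nΣx² − (Σx)² = 467885 − 442225 = 25660; nΣy² − (Σy)² = 63840 − 60516 = 3324
r = -4300 / √(25660 × 3324) = -4300 / 9235.4664 ≈ -0.466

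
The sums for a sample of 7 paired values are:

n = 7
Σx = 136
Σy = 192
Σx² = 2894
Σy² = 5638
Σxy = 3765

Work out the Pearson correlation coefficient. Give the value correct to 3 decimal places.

0.113

r = (nΣxy − ΣxΣy) / √[(nΣx² − (Σx)²)(nΣy² − (Σy)²)]
Numerator: 7×3765 − 136×192 = 243
Denominator: √[(20258 − 18496)(39466 − 36864)] = √[1762 × 2602] = 2141.1969
r = 243 / 2141.1969 ≈ 0.113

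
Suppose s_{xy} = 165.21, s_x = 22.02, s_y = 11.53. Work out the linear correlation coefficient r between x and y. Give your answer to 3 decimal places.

0.651

r = Cov(x,y) / (s_x · s_y) = 165.21 / (22.02 × 11.53)
  = 165.21 / 253.8906 ≈ 0.651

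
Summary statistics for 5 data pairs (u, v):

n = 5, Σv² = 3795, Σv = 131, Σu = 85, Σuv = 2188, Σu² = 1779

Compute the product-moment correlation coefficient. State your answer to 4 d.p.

r = (nΣuv − ΣuΣv) / √[(nΣu² − (Σu)²)(nΣv² − (Σv)²)]
Numerator: 5×2188 − 85×131 = -195
Denominator: √[(8895 − 7225)(18975 − 17161)] = √[1670 × 1814] = 1740.5114
r = -195 / 1740.5114 ≈ -0.1120

-0.1120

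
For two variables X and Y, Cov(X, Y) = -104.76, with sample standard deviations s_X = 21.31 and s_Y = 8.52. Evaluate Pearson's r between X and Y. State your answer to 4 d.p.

-0.5770

r = Cov(X,Y) / (s_X · s_Y) = -104.76 / (21.31 × 8.52)
  = -104.76 / 181.5612 ≈ -0.5770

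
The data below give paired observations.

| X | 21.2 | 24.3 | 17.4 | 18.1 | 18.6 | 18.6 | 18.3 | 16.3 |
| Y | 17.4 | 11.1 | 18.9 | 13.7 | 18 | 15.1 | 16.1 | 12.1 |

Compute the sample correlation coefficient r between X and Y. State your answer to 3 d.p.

-0.299

n = 8, ΣX = 152.8, ΣY = 122.4, ΣX² = 2962.8, ΣY² = 1928.5, ΣXY = 2322.96
nΣXY − ΣXΣY = 18583.68 − 18702.72 = -119.04
nΣX² − (ΣX)² = 23702.4 − 23347.84 = 354.56; nΣY² − (ΣY)² = 15428 − 14981.76 = 446.24
r = -119.04 / √(354.56 × 446.24) = -119.04 / 397.7673 ≈ -0.299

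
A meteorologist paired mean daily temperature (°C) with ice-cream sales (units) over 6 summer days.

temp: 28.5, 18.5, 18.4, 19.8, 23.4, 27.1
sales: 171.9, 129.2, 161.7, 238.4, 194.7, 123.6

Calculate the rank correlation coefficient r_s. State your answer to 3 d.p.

Rank temp: 6, 2, 1, 3, 4, 5
Rank sales: 4, 2, 3, 6, 5, 1
d = rank(temp) − rank(sales): 2, 0, -2, -3, -1, 4; Σd² = 34
ρ = 1 − 6Σd² / [n(n²−1)] = 1 − 6×34 / (6×35) = 1 − 204/210 ≈ 0.029

0.029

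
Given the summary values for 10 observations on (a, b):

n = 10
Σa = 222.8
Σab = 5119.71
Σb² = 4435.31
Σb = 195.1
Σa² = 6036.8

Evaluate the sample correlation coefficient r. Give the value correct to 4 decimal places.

r = (nΣab − ΣaΣb) / √[(nΣa² − (Σa)²)(nΣb² − (Σb)²)]
Numerator: 10×5119.71 − 222.8×195.1 = 7728.82
Denominator: √[(60368 − 49639.84)(44353.1 − 38064.01)] = √[10728.16 × 6289.09] = 8214.0346
r = 7728.82 / 8214.0346 ≈ 0.9409

0.9409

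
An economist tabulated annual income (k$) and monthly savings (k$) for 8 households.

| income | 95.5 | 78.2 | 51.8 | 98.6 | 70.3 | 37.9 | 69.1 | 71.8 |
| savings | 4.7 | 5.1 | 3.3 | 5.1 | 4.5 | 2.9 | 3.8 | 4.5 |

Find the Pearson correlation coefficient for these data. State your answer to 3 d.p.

n = 8, Σx = 573.2, Σy = 33.9, Σx² = 43949.24, Σy² = 148.35, Σxy = 2533.41
nΣxy − ΣxΣy = 20267.28 − 19431.48 = 835.8
nΣx² − (Σx)² = 351593.92 − 328558.24 = 23035.68; nΣy² − (Σy)² = 1186.8 − 1149.21 = 37.59
r = 835.8 / √(23035.68 × 37.59) = 835.8 / 930.5435 ≈ 0.898

0.898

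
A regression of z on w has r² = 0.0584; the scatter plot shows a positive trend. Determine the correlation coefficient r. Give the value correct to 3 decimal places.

|r| = √0.0584 = 0.242
The association is positive, so r = 0.242.

0.242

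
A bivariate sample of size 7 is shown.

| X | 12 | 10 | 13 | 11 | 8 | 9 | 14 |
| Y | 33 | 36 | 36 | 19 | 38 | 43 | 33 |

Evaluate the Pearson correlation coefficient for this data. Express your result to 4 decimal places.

n = 7, ΣX = 77, ΣY = 238, ΣX² = 875, ΣY² = 8424, ΣXY = 2586
nΣXY − ΣXΣY = 18102 − 18326 = -224
nΣX² − (ΣX)² = 6125 − 5929 = 196; nΣY² − (ΣY)² = 58968 − 56644 = 2324
r = -224 / √(196 × 2324) = -224 / 674.9104 ≈ -0.3319

-0.3319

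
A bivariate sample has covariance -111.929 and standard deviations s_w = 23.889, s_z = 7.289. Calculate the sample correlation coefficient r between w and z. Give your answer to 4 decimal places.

r = Cov(w,z) / (s_w · s_z) = -111.929 / (23.889 × 7.289)
  = -111.929 / 174.1269 ≈ -0.6428

-0.6428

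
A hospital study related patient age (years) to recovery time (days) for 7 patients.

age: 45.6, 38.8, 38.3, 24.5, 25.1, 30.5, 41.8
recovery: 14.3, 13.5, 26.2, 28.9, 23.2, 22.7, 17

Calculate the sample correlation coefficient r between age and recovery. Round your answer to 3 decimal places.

-0.747

n = 7, Σx = 244.6, Σy = 145.8, Σx² = 8959.44, Σy² = 3250.92, Σxy = 4872.66
nΣxy − ΣxΣy = 34108.62 − 35662.68 = -1554.06
nΣx² − (Σx)² = 62716.08 − 59829.16 = 2886.92; nΣy² − (Σy)² = 22756.44 − 21257.64 = 1498.8
r = -1554.06 / √(2886.92 × 1498.8) = -1554.06 / 2080.1240 ≈ -0.747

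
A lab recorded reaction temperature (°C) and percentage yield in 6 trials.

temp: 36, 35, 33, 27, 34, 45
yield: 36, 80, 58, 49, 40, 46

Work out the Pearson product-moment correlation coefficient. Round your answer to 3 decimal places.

n = 6, Σx = 210, Σy = 309, Σx² = 7520, Σy² = 17177, Σxy = 10763
nΣxy − ΣxΣy = 64578 − 64890 = -312
nΣx² − (Σx)² = 45120 − 44100 = 1020; nΣy² − (Σy)² = 103062 − 95481 = 7581
r = -312 / √(1020 × 7581) = -312 / 2780.7589 ≈ -0.112

-0.112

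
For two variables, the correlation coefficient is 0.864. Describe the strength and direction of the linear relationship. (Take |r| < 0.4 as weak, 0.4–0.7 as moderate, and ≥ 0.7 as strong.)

r = 0.864 > 0 so the relationship is positive.
|r| = 0.864, which falls in the strong range.

strong positive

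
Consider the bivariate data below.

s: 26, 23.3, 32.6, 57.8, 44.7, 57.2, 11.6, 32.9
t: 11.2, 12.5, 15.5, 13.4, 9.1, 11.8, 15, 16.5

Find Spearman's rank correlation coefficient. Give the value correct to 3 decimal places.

-0.167

Rank s: 3, 2, 4, 8, 6, 7, 1, 5
Rank t: 2, 4, 7, 5, 1, 3, 6, 8
d = rank(s) − rank(t): 1, -2, -3, 3, 5, 4, -5, -3; Σd² = 98
ρ = 1 − 6Σd² / [n(n²−1)] = 1 − 6×98 / (8×63) = 1 − 588/504 ≈ -0.167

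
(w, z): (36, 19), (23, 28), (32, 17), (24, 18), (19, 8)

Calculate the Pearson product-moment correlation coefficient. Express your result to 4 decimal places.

0.2218

n = 5, Σw = 134, Σz = 90, Σw² = 3786, Σz² = 1822, Σwz = 2456
nΣwz − ΣwΣz = 12280 − 12060 = 220
nΣw² − (Σw)² = 18930 − 17956 = 974; nΣz² − (Σz)² = 9110 − 8100 = 1010
r = 220 / √(974 × 1010) = 220 / 991.8367 ≈ 0.2218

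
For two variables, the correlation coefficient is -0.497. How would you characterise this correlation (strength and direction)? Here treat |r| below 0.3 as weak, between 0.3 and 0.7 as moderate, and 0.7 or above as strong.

r = -0.497 < 0 so the relationship is negative.
|r| = 0.497, which falls in the moderate range.

moderate negative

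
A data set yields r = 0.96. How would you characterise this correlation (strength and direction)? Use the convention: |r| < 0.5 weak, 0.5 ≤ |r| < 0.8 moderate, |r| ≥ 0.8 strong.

strong positive

r = 0.96 > 0 so the relationship is positive.
|r| = 0.96, which falls in the strong range.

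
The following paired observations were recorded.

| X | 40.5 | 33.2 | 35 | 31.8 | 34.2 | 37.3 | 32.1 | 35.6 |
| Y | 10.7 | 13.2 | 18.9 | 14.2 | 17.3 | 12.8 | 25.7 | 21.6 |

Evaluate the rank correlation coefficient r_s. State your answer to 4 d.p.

-0.4524

Rank X: 8, 3, 5, 1, 4, 7, 2, 6
Rank Y: 1, 3, 6, 4, 5, 2, 8, 7
d = rank(X) − rank(Y): 7, 0, -1, -3, -1, 5, -6, -1; Σd² = 122
ρ = 1 − 6Σd² / [n(n²−1)] = 1 − 6×122 / (8×63) = 1 − 732/504 ≈ -0.4524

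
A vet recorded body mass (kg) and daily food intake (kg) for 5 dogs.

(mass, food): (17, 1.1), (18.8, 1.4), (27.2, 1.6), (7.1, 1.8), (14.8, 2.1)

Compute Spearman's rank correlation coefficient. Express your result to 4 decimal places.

-0.5000

Rank mass: 3, 4, 5, 1, 2
Rank food: 1, 2, 3, 4, 5
d = rank(mass) − rank(food): 2, 2, 2, -3, -3; Σd² = 30
ρ = 1 − 6Σd² / [n(n²−1)] = 1 − 6×30 / (5×24) = 1 − 180/120 ≈ -0.5000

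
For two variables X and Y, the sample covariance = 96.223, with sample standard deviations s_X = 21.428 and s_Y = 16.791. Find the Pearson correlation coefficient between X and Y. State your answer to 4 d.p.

0.2674

r = Cov(X,Y) / (s_X · s_Y) = 96.223 / (21.428 × 16.791)
  = 96.223 / 359.7975 ≈ 0.2674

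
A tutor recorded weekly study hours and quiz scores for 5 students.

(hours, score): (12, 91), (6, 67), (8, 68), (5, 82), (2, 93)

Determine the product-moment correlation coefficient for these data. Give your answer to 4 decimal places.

n = 5, Σx = 33, Σy = 401, Σx² = 273, Σy² = 32767, Σxy = 2634
nΣxy − ΣxΣy = 13170 − 13233 = -63
nΣx² − (Σx)² = 1365 − 1089 = 276; nΣy² − (Σy)² = 163835 − 160801 = 3034
r = -63 / √(276 × 3034) = -63 / 915.0869 ≈ -0.0688

-0.0688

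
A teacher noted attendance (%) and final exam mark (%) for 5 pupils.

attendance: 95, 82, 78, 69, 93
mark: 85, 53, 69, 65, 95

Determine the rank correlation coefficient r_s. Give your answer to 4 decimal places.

Rank attendance: 5, 3, 2, 1, 4
Rank mark: 4, 1, 3, 2, 5
d = rank(attendance) − rank(mark): 1, 2, -1, -1, -1; Σd² = 8
ρ = 1 − 6Σd² / [n(n²−1)] = 1 − 6×8 / (5×24) = 1 − 48/120 ≈ 0.6000

0.6000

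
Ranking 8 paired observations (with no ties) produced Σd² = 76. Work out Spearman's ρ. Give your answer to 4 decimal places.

0.0952

ρ = 1 − 6Σd² / [n(n²−1)] = 1 − 6×76 / (8×63)
  = 1 − 456/504 = 1 − 0.90476 ≈ 0.0952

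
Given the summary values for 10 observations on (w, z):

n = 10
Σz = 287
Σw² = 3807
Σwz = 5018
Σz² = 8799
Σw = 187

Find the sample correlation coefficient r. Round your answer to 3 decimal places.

-0.836

r = (nΣwz − ΣwΣz) / √[(nΣw² − (Σw)²)(nΣz² − (Σz)²)]
Numerator: 10×5018 − 187×287 = -3489
Denominator: √[(38070 − 34969)(87990 − 82369)] = √[3101 × 5621] = 4175.0115
r = -3489 / 4175.0115 ≈ -0.836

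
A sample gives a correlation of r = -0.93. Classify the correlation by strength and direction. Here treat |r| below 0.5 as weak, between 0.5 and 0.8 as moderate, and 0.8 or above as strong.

strong negative

r = -0.93 < 0 so the relationship is negative.
|r| = 0.93, which falls in the strong range.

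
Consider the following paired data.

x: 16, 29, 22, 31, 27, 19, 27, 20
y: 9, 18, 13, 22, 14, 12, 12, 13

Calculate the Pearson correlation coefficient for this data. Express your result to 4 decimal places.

n = 8, Σx = 191, Σy = 113, Σx² = 4761, Σy² = 1711, Σxy = 2824
nΣxy − ΣxΣy = 22592 − 21583 = 1009
nΣx² − (Σx)² = 38088 − 36481 = 1607; nΣy² − (Σy)² = 13688 − 12769 = 919
r = 1009 / √(1607 × 919) = 1009 / 1215.2502 ≈ 0.8303

0.8303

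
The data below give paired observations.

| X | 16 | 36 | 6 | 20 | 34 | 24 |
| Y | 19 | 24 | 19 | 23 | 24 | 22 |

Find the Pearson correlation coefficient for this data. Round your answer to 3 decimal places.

n = 6, ΣX = 136, ΣY = 131, ΣX² = 3720, ΣY² = 2887, ΣXY = 3086
nΣXY − ΣXΣY = 18516 − 17816 = 700
nΣX² − (ΣX)² = 22320 − 18496 = 3824; nΣY² − (ΣY)² = 17322 − 17161 = 161
r = 700 / √(3824 × 161) = 700 / 784.6426 ≈ 0.892

0.892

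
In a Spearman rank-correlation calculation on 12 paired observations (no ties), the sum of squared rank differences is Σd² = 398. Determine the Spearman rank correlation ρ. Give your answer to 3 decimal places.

ρ = 1 − 6Σd² / [n(n²−1)] = 1 − 6×398 / (12×143)
  = 1 − 2388/1716 = 1 − 1.3916 ≈ -0.392

-0.392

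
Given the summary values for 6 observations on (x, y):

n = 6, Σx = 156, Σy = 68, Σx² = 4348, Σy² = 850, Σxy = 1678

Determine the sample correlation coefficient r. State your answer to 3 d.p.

r = (nΣxy − ΣxΣy) / √[(nΣx² − (Σx)²)(nΣy² − (Σy)²)]
Numerator: 6×1678 − 156×68 = -540
Denominator: √[(26088 − 24336)(5100 − 4624)] = √[1752 × 476] = 913.2097
r = -540 / 913.2097 ≈ -0.591

-0.591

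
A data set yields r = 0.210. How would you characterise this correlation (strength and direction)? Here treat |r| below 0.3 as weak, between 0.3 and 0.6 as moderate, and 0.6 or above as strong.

r = 0.210 > 0 so the relationship is positive.
|r| = 0.210, which falls in the weak range.

weak positive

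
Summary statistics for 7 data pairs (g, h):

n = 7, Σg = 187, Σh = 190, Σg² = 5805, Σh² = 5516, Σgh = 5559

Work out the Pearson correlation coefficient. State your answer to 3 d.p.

r = (nΣgh − ΣgΣh) / √[(nΣg² − (Σg)²)(nΣh² − (Σh)²)]
Numerator: 7×5559 − 187×190 = 3383
Denominator: √[(40635 − 34969)(38612 − 36100)] = √[5666 × 2512] = 3772.6638
r = 3383 / 3772.6638 ≈ 0.897

0.897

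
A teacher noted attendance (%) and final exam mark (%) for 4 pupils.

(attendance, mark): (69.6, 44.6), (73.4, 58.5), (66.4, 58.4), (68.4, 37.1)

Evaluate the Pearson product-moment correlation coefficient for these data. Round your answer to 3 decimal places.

0.221

n = 4, Σx = 277.8, Σy = 198.6, Σx² = 19319.24, Σy² = 10198.38, Σxy = 13813.46
nΣxy − ΣxΣy = 55253.84 − 55171.08 = 82.76
nΣx² − (Σx)² = 77276.96 − 77172.84 = 104.12; nΣy² − (Σy)² = 40793.52 − 39441.96 = 1351.56
r = 82.76 / √(104.12 × 1351.56) = 82.76 / 375.1325 ≈ 0.221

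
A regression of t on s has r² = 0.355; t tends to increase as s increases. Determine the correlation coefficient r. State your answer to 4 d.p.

0.5958

|r| = √0.355 = 0.5958
The association is positive, so r = 0.5958.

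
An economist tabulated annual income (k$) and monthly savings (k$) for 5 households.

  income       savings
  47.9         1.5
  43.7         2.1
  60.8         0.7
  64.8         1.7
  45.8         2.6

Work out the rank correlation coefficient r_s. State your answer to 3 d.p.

-0.600

Rank income: 3, 1, 4, 5, 2
Rank savings: 2, 4, 1, 3, 5
d = rank(income) − rank(savings): 1, -3, 3, 2, -3; Σd² = 32
ρ = 1 − 6Σd² / [n(n²−1)] = 1 − 6×32 / (5×24) = 1 − 192/120 ≈ -0.600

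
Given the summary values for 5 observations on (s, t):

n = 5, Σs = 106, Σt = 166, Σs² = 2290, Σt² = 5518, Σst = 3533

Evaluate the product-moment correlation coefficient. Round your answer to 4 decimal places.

0.8089

r = (nΣst − ΣsΣt) / √[(nΣs² − (Σs)²)(nΣt² − (Σt)²)]
Numerator: 5×3533 − 106×166 = 69
Denominator: √[(11450 − 11236)(27590 − 27556)] = √[214 × 34] = 85.2995
r = 69 / 85.2995 ≈ 0.8089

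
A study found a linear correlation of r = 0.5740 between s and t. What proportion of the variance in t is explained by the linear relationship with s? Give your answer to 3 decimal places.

0.329

r² = (0.5740)² = 0.329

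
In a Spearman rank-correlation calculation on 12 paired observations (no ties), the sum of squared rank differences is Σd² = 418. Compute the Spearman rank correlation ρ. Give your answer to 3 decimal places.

-0.462

ρ = 1 − 6Σd² / [n(n²−1)] = 1 − 6×418 / (12×143)
  = 1 − 2508/1716 = 1 − 1.4615 ≈ -0.462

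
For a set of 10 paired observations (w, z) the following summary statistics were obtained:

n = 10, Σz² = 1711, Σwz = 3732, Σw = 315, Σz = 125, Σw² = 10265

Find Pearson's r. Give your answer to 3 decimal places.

-0.911

r = (nΣwz − ΣwΣz) / √[(nΣw² − (Σw)²)(nΣz² − (Σz)²)]
Numerator: 10×3732 − 315×125 = -2055
Denominator: √[(102650 − 99225)(17110 − 15625)] = √[3425 × 1485] = 2255.2439
r = -2055 / 2255.2439 ≈ -0.911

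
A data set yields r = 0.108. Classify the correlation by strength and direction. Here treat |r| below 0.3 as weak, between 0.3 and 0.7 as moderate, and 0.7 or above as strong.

r = 0.108 > 0 so the relationship is positive.
|r| = 0.108, which falls in the weak range.

weak positive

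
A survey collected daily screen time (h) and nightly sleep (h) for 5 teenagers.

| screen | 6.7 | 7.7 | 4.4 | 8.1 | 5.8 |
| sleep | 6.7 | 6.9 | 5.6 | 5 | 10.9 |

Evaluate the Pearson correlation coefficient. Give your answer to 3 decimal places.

-0.230

n = 5, Σx = 32.7, Σy = 35.1, Σx² = 222.79, Σy² = 267.67, Σxy = 226.38
nΣxy − ΣxΣy = 1131.9 − 1147.77 = -15.87
nΣx² − (Σx)² = 1113.95 − 1069.29 = 44.66; nΣy² − (Σy)² = 1338.35 − 1232.01 = 106.34
r = -15.87 / √(44.66 × 106.34) = -15.87 / 68.9140 ≈ -0.230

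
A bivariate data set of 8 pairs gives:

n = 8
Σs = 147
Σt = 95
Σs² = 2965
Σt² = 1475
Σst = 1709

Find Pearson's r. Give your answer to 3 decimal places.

r = (nΣst − ΣsΣt) / √[(nΣs² − (Σs)²)(nΣt² − (Σt)²)]
Numerator: 8×1709 − 147×95 = -293
Denominator: √[(23720 − 21609)(11800 − 9025)] = √[2111 × 2775] = 2420.3357
r = -293 / 2420.3357 ≈ -0.121

-0.121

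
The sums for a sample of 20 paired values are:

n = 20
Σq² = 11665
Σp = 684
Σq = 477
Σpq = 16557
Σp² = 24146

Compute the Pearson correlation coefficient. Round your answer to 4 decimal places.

r = (nΣpq − ΣpΣq) / √[(nΣp² − (Σp)²)(nΣq² − (Σq)²)]
Numerator: 20×16557 − 684×477 = 4872
Denominator: √[(482920 − 467856)(233300 − 227529)] = √[15064 × 5771] = 9323.8589
r = 4872 / 9323.8589 ≈ 0.5225

0.5225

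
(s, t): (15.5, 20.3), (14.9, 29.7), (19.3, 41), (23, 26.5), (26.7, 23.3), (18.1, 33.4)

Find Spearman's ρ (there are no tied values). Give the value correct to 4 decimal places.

Rank s: 2, 1, 4, 5, 6, 3
Rank t: 1, 4, 6, 3, 2, 5
d = rank(s) − rank(t): 1, -3, -2, 2, 4, -2; Σd² = 38
ρ = 1 − 6Σd² / [n(n²−1)] = 1 − 6×38 / (6×35) = 1 − 228/210 ≈ -0.0857

-0.0857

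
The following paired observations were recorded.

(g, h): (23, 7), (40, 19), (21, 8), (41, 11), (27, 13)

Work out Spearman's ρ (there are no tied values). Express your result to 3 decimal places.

Rank g: 2, 4, 1, 5, 3
Rank h: 1, 5, 2, 3, 4
d = rank(g) − rank(h): 1, -1, -1, 2, -1; Σd² = 8
ρ = 1 − 6Σd² / [n(n²−1)] = 1 − 6×8 / (5×24) = 1 − 48/120 ≈ 0.600

0.600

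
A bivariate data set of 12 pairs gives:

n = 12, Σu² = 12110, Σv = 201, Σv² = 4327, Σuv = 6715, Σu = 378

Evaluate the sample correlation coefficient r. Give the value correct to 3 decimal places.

r = (nΣuv − ΣuΣv) / √[(nΣu² − (Σu)²)(nΣv² − (Σv)²)]
Numerator: 12×6715 − 378×201 = 4602
Denominator: √[(145320 − 142884)(51924 − 40401)] = √[2436 × 11523] = 5298.1155
r = 4602 / 5298.1155 ≈ 0.869

0.869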